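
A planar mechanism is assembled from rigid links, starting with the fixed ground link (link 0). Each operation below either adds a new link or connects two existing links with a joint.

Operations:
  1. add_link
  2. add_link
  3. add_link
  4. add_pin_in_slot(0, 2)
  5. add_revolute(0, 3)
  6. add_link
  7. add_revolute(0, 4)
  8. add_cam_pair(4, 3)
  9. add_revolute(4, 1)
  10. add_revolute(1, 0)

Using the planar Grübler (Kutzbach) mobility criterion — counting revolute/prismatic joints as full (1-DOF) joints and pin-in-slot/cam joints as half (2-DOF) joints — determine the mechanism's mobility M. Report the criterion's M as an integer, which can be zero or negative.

L=1 J1=0 J2=0
add link → L=2 J1=0 J2=0
add link → L=3 J1=0 J2=0
add link → L=4 J1=0 J2=0
PS@0,2 dof=2 J2 → L=4 J1=0 J2=1
R@0,3 dof=1 J1 → L=4 J1=1 J2=1
add link → L=5 J1=1 J2=1
R@0,4 dof=1 J1 → L=5 J1=2 J2=1
C@4,3 dof=2 J2 → L=5 J1=2 J2=2
R@4,1 dof=1 J1 → L=5 J1=3 J2=2
R@1,0 dof=1 J1 → L=5 J1=4 J2=2
M=3(L−1)−2J1−J2=3·4−2·4−2=2

M = 2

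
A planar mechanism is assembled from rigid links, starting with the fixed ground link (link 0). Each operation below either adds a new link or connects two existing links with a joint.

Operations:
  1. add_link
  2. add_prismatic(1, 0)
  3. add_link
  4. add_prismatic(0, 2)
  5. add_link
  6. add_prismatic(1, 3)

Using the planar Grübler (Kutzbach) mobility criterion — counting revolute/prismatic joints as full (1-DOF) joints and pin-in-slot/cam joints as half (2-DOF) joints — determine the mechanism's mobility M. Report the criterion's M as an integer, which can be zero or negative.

M = 3

[1;0;0] (link 0 is ground)
L+ [2;0;0]
P(1,0)∈J1 [2;1;0]
L+ [3;1;0]
P(0,2)∈J1 [3;2;0]
L+ [4;2;0]
P(1,3)∈J1 [4;3;0]
mobility = 9 − 6 − 0 = 3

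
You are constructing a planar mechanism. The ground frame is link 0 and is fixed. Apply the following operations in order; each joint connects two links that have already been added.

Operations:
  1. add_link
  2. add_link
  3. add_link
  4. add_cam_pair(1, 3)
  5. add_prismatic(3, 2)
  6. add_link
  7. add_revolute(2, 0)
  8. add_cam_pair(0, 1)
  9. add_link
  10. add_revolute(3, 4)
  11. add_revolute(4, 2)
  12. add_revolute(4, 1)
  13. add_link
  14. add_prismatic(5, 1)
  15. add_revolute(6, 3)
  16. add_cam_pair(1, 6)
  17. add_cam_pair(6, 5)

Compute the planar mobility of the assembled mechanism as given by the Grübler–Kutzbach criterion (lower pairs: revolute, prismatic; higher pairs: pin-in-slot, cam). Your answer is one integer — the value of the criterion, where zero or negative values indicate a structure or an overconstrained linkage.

[1;0;0] (link 0 is ground)
L+ [2;0;0]
L+ [3;0;0]
L+ [4;0;0]
C(1,3)∈J2 [4;0;1]
P(3,2)∈J1 [4;1;1]
L+ [5;1;1]
R(2,0)∈J1 [5;2;1]
C(0,1)∈J2 [5;2;2]
L+ [6;2;2]
R(3,4)∈J1 [6;3;2]
R(4,2)∈J1 [6;4;2]
R(4,1)∈J1 [6;5;2]
L+ [7;5;2]
P(5,1)∈J1 [7;6;2]
R(6,3)∈J1 [7;7;2]
C(1,6)∈J2 [7;7;3]
C(6,5)∈J2 [7;7;4]
mobility = 18 − 14 − 4 = 0

M = 0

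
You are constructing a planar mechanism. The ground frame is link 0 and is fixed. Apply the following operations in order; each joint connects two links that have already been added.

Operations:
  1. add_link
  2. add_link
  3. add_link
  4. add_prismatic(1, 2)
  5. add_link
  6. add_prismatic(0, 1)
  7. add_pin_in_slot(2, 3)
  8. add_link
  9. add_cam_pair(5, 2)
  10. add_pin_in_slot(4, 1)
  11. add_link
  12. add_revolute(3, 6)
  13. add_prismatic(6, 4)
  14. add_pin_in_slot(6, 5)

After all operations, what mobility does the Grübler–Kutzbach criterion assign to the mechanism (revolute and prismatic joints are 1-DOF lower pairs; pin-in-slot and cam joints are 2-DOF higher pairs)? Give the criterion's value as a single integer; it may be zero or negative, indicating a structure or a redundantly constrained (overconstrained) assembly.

M = 6

[1;0;0] (link 0 is ground)
L+ [2;0;0]
L+ [3;0;0]
L+ [4;0;0]
P(1,2)∈J1 [4;1;0]
L+ [5;1;0]
P(0,1)∈J1 [5;2;0]
PS(2,3)∈J2 [5;2;1]
L+ [6;2;1]
C(5,2)∈J2 [6;2;2]
PS(4,1)∈J2 [6;2;3]
L+ [7;2;3]
R(3,6)∈J1 [7;3;3]
P(6,4)∈J1 [7;4;3]
PS(6,5)∈J2 [7;4;4]
mobility = 18 − 8 − 4 = 6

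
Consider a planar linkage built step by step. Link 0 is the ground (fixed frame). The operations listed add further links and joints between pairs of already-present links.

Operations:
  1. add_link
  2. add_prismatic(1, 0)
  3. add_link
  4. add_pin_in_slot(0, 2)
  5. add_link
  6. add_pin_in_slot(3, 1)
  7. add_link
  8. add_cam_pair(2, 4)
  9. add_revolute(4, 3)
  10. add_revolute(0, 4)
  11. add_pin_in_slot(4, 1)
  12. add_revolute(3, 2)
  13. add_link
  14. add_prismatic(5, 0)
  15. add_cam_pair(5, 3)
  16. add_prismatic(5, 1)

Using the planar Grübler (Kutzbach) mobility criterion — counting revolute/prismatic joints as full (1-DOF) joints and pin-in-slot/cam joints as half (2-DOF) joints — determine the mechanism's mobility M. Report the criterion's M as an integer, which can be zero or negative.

M = -2

L=1 J1=0 J2=0
add link → L=2 J1=0 J2=0
P@1,0 dof=1 J1 → L=2 J1=1 J2=0
add link → L=3 J1=1 J2=0
PS@0,2 dof=2 J2 → L=3 J1=1 J2=1
add link → L=4 J1=1 J2=1
PS@3,1 dof=2 J2 → L=4 J1=1 J2=2
add link → L=5 J1=1 J2=2
C@2,4 dof=2 J2 → L=5 J1=1 J2=3
R@4,3 dof=1 J1 → L=5 J1=2 J2=3
R@0,4 dof=1 J1 → L=5 J1=3 J2=3
PS@4,1 dof=2 J2 → L=5 J1=3 J2=4
R@3,2 dof=1 J1 → L=5 J1=4 J2=4
add link → L=6 J1=4 J2=4
P@5,0 dof=1 J1 → L=6 J1=5 J2=4
C@5,3 dof=2 J2 → L=6 J1=5 J2=5
P@5,1 dof=1 J1 → L=6 J1=6 J2=5
M=3(L−1)−2J1−J2=3·5−2·6−5=-2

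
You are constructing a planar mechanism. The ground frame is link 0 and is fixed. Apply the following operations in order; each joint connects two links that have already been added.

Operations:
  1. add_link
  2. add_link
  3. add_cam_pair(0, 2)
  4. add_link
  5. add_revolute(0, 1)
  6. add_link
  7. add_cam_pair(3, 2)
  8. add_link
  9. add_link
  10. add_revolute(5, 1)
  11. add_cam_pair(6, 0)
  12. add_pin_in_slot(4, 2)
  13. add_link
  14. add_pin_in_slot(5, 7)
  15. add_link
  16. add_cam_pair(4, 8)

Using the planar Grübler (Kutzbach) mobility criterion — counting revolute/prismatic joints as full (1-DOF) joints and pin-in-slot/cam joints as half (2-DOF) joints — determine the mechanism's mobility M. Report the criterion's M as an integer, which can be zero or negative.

M = 14

[1;0;0] (link 0 is ground)
L+ [2;0;0]
L+ [3;0;0]
C(0,2)∈J2 [3;0;1]
L+ [4;0;1]
R(0,1)∈J1 [4;1;1]
L+ [5;1;1]
C(3,2)∈J2 [5;1;2]
L+ [6;1;2]
L+ [7;1;2]
R(5,1)∈J1 [7;2;2]
C(6,0)∈J2 [7;2;3]
PS(4,2)∈J2 [7;2;4]
L+ [8;2;4]
PS(5,7)∈J2 [8;2;5]
L+ [9;2;5]
C(4,8)∈J2 [9;2;6]
mobility = 24 − 4 − 6 = 14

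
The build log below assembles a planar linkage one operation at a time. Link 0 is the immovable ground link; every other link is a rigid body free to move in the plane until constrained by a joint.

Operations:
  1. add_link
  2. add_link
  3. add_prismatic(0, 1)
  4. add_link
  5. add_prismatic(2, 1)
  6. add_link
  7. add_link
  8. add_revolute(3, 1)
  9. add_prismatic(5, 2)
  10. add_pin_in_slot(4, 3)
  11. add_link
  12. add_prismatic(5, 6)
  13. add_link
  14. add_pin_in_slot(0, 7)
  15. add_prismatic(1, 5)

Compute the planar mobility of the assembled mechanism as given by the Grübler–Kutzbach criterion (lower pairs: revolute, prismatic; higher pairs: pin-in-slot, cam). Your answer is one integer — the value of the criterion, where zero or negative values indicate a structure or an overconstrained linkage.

M = 7

link 0 = ground. State L|J1|J2 = 1|0|0
+link1  2|0|0
+link2  3|0|0
P(0,1) f=1→J1  3|1|0
+link3  4|1|0
P(2,1) f=1→J1  4|2|0
+link4  5|2|0
+link5  6|2|0
R(3,1) f=1→J1  6|3|0
P(5,2) f=1→J1  6|4|0
PS(4,3) f=2→J2  6|4|1
+link6  7|4|1
P(5,6) f=1→J1  7|5|1
+link7  8|5|1
PS(0,7) f=2→J2  8|5|2
P(1,5) f=1→J1  8|6|2
M = 3(8−1)−2·6−2 = 21−12−2 = 7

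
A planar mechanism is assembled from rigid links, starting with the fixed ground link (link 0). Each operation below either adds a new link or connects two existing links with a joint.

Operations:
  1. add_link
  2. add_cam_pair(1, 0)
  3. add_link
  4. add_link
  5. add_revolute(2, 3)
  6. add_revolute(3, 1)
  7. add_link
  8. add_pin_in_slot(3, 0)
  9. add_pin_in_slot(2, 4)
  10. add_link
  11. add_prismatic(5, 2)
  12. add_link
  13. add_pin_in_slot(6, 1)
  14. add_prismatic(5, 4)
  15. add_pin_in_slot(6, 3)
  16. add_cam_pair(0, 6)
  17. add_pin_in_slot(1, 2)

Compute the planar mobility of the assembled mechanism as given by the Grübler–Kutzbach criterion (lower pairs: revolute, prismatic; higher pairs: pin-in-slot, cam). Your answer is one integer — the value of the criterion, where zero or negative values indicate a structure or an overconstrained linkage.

ground; <1,0,0>
#1 <2,0,0>
C:1↔0 J2 <2,0,1>
#2 <3,0,1>
#3 <4,0,1>
R:2↔3 J1 <4,1,1>
R:3↔1 J1 <4,2,1>
#4 <5,2,1>
PS:3↔0 J2 <5,2,2>
PS:2↔4 J2 <5,2,3>
#5 <6,2,3>
P:5↔2 J1 <6,3,3>
#6 <7,3,3>
PS:6↔1 J2 <7,3,4>
P:5↔4 J1 <7,4,4>
PS:6↔3 J2 <7,4,5>
C:0↔6 J2 <7,4,6>
PS:1↔2 J2 <7,4,7>
3×6 − 2×4 − 1×7 = 3

M = 3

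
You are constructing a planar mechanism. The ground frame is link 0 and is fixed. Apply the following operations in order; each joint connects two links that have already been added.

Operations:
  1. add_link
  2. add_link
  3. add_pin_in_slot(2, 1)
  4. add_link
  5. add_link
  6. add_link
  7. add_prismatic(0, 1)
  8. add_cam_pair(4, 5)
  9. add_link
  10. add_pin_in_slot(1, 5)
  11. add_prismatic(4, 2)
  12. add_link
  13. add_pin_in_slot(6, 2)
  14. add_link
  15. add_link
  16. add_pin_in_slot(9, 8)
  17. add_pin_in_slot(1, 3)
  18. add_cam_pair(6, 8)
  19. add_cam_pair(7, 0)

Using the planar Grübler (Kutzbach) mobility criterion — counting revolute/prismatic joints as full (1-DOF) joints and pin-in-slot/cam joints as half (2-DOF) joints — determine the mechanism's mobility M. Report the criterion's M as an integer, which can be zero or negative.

ground; <1,0,0>
#1 <2,0,0>
#2 <3,0,0>
PS:2↔1 J2 <3,0,1>
#3 <4,0,1>
#4 <5,0,1>
#5 <6,0,1>
P:0↔1 J1 <6,1,1>
C:4↔5 J2 <6,1,2>
#6 <7,1,2>
PS:1↔5 J2 <7,1,3>
P:4↔2 J1 <7,2,3>
#7 <8,2,3>
PS:6↔2 J2 <8,2,4>
#8 <9,2,4>
#9 <10,2,4>
PS:9↔8 J2 <10,2,5>
PS:1↔3 J2 <10,2,6>
C:6↔8 J2 <10,2,7>
C:7↔0 J2 <10,2,8>
3×9 − 2×2 − 1×8 = 15

M = 15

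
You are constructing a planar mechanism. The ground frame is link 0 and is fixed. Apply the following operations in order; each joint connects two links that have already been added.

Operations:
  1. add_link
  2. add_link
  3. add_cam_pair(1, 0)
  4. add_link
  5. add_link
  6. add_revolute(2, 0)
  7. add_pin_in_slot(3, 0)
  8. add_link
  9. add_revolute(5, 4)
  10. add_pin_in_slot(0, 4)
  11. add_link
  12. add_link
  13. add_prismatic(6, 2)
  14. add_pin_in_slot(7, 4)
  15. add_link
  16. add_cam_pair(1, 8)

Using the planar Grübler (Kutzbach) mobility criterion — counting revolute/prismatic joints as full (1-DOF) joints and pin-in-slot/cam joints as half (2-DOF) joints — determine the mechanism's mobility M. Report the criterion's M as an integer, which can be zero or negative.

M = 13

(L,J1,J2)=(1,0,0); link0 fixed
link1: (2,0,0)
link2: (3,0,0)
C 1-0 [J2]: (3,0,1)
link3: (4,0,1)
link4: (5,0,1)
R 2-0 [J1]: (5,1,1)
PS 3-0 [J2]: (5,1,2)
link5: (6,1,2)
R 5-4 [J1]: (6,2,2)
PS 0-4 [J2]: (6,2,3)
link6: (7,2,3)
link7: (8,2,3)
P 6-2 [J1]: (8,3,3)
PS 7-4 [J2]: (8,3,4)
link8: (9,3,4)
C 1-8 [J2]: (9,3,5)
Grübler: 3·8 − 2·3 − 5 = 13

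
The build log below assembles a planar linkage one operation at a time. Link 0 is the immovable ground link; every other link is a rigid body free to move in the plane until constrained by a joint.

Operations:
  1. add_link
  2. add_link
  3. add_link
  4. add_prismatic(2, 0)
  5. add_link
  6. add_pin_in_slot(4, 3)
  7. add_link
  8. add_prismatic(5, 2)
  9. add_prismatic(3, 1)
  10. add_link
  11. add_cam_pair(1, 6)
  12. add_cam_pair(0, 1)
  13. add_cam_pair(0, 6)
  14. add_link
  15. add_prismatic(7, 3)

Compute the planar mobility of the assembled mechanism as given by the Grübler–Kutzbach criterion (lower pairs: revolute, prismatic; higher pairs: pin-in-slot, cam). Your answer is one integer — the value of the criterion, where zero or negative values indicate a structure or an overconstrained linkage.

(L,J1,J2)=(1,0,0); link0 fixed
link1: (2,0,0)
link2: (3,0,0)
link3: (4,0,0)
P 2-0 [J1]: (4,1,0)
link4: (5,1,0)
PS 4-3 [J2]: (5,1,1)
link5: (6,1,1)
P 5-2 [J1]: (6,2,1)
P 3-1 [J1]: (6,3,1)
link6: (7,3,1)
C 1-6 [J2]: (7,3,2)
C 0-1 [J2]: (7,3,3)
C 0-6 [J2]: (7,3,4)
link7: (8,3,4)
P 7-3 [J1]: (8,4,4)
Grübler: 3·7 − 2·4 − 4 = 9

M = 9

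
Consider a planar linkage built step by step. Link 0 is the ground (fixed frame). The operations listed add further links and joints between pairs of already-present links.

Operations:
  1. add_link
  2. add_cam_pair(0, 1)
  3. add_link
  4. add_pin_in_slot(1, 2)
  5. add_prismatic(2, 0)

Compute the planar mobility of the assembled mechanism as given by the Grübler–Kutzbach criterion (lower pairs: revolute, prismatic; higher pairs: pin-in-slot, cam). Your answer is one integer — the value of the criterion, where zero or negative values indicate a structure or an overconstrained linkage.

M = 2

link 0 = ground. State L|J1|J2 = 1|0|0
+link1  2|0|0
C(0,1) f=2→J2  2|0|1
+link2  3|0|1
PS(1,2) f=2→J2  3|0|2
P(2,0) f=1→J1  3|1|2
M = 3(3−1)−2·1−2 = 6−2−2 = 2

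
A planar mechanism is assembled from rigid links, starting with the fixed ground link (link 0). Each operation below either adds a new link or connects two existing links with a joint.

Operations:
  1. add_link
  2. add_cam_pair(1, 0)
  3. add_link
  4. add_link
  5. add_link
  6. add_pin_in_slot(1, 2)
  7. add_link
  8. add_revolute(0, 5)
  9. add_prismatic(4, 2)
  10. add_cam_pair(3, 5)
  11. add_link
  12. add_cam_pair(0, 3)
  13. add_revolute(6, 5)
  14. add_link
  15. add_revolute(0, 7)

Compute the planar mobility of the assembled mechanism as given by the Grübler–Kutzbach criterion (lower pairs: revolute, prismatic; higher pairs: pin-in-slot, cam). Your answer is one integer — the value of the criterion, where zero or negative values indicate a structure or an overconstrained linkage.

ground; <1,0,0>
#1 <2,0,0>
C:1↔0 J2 <2,0,1>
#2 <3,0,1>
#3 <4,0,1>
#4 <5,0,1>
PS:1↔2 J2 <5,0,2>
#5 <6,0,2>
R:0↔5 J1 <6,1,2>
P:4↔2 J1 <6,2,2>
C:3↔5 J2 <6,2,3>
#6 <7,2,3>
C:0↔3 J2 <7,2,4>
R:6↔5 J1 <7,3,4>
#7 <8,3,4>
R:0↔7 J1 <8,4,4>
3×7 − 2×4 − 1×4 = 9

M = 9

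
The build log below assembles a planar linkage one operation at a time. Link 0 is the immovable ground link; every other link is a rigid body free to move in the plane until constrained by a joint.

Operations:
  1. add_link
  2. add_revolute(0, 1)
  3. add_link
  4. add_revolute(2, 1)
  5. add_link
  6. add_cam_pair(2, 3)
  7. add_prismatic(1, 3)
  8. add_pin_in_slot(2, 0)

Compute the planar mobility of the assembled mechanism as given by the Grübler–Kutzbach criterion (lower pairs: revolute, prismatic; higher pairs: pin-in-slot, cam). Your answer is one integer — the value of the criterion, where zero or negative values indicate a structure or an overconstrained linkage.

link 0 = ground. State L|J1|J2 = 1|0|0
+link1  2|0|0
R(0,1) f=1→J1  2|1|0
+link2  3|1|0
R(2,1) f=1→J1  3|2|0
+link3  4|2|0
C(2,3) f=2→J2  4|2|1
P(1,3) f=1→J1  4|3|1
PS(2,0) f=2→J2  4|3|2
M = 3(4−1)−2·3−2 = 9−6−2 = 1

M = 1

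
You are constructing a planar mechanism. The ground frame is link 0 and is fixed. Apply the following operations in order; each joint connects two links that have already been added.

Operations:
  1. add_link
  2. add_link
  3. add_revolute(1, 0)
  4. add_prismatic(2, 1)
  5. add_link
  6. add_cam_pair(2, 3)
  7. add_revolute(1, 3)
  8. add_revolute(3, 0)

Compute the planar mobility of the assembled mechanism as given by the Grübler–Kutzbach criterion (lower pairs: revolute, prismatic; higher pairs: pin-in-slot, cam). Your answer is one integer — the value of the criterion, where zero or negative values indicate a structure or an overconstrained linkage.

(L,J1,J2)=(1,0,0); link0 fixed
link1: (2,0,0)
link2: (3,0,0)
R 1-0 [J1]: (3,1,0)
P 2-1 [J1]: (3,2,0)
link3: (4,2,0)
C 2-3 [J2]: (4,2,1)
R 1-3 [J1]: (4,3,1)
R 3-0 [J1]: (4,4,1)
Grübler: 3·3 − 2·4 − 1 = 0

M = 0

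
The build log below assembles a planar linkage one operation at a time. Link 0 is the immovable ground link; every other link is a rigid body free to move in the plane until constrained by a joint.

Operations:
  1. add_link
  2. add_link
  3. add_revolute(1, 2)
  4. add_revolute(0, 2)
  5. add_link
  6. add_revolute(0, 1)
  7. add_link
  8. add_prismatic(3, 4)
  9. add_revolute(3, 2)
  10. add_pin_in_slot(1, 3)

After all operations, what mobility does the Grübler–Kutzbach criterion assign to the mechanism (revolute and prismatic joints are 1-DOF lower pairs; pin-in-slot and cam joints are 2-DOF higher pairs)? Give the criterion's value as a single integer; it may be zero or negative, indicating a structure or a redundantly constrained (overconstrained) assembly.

(L,J1,J2)=(1,0,0); link0 fixed
link1: (2,0,0)
link2: (3,0,0)
R 1-2 [J1]: (3,1,0)
R 0-2 [J1]: (3,2,0)
link3: (4,2,0)
R 0-1 [J1]: (4,3,0)
link4: (5,3,0)
P 3-4 [J1]: (5,4,0)
R 3-2 [J1]: (5,5,0)
PS 1-3 [J2]: (5,5,1)
Grübler: 3·4 − 2·5 − 1 = 1

M = 1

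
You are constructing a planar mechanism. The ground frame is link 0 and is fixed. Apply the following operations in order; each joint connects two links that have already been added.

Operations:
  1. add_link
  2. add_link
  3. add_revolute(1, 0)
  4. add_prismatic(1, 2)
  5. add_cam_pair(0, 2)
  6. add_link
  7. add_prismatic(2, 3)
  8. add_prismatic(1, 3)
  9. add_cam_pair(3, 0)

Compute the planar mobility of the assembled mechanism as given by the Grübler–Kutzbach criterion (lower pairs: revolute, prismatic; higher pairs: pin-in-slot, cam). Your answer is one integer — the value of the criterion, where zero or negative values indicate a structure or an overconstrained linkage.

M = -1

[1;0;0] (link 0 is ground)
L+ [2;0;0]
L+ [3;0;0]
R(1,0)∈J1 [3;1;0]
P(1,2)∈J1 [3;2;0]
C(0,2)∈J2 [3;2;1]
L+ [4;2;1]
P(2,3)∈J1 [4;3;1]
P(1,3)∈J1 [4;4;1]
C(3,0)∈J2 [4;4;2]
mobility = 9 − 8 − 2 = -1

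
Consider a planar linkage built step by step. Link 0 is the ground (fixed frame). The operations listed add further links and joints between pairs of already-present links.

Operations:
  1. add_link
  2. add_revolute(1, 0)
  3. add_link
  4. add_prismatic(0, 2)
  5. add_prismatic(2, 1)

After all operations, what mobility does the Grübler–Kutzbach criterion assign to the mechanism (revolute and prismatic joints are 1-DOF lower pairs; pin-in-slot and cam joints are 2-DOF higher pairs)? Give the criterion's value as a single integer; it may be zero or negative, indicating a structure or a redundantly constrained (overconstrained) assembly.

M = 0

ground; <1,0,0>
#1 <2,0,0>
R:1↔0 J1 <2,1,0>
#2 <3,1,0>
P:0↔2 J1 <3,2,0>
P:2↔1 J1 <3,3,0>
3×2 − 2×3 − 1×0 = 0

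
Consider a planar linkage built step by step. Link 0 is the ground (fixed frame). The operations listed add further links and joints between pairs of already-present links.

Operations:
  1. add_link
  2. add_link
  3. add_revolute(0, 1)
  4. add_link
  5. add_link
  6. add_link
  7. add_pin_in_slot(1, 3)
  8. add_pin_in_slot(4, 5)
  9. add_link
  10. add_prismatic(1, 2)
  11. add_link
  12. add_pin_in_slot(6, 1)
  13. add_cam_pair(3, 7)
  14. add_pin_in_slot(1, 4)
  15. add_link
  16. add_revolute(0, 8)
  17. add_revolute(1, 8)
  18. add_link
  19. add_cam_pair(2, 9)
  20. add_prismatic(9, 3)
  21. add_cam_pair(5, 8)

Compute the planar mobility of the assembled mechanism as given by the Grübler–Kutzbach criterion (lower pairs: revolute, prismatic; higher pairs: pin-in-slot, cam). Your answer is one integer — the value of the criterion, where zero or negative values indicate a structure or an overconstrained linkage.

link 0 = ground. State L|J1|J2 = 1|0|0
+link1  2|0|0
+link2  3|0|0
R(0,1) f=1→J1  3|1|0
+link3  4|1|0
+link4  5|1|0
+link5  6|1|0
PS(1,3) f=2→J2  6|1|1
PS(4,5) f=2→J2  6|1|2
+link6  7|1|2
P(1,2) f=1→J1  7|2|2
+link7  8|2|2
PS(6,1) f=2→J2  8|2|3
C(3,7) f=2→J2  8|2|4
PS(1,4) f=2→J2  8|2|5
+link8  9|2|5
R(0,8) f=1→J1  9|3|5
R(1,8) f=1→J1  9|4|5
+link9  10|4|5
C(2,9) f=2→J2  10|4|6
P(9,3) f=1→J1  10|5|6
C(5,8) f=2→J2  10|5|7
M = 3(10−1)−2·5−7 = 27−10−7 = 10

M = 10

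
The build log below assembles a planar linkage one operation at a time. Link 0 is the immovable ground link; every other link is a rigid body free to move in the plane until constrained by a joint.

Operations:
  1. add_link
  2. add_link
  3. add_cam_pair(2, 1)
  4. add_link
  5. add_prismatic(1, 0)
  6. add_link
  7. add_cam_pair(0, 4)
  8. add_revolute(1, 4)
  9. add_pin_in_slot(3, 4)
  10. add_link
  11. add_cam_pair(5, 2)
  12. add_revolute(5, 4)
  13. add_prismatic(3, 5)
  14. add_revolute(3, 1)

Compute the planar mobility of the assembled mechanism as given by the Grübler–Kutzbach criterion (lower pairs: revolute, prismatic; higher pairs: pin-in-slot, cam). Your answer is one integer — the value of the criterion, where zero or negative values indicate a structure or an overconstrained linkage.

M = 1

ground; <1,0,0>
#1 <2,0,0>
#2 <3,0,0>
C:2↔1 J2 <3,0,1>
#3 <4,0,1>
P:1↔0 J1 <4,1,1>
#4 <5,1,1>
C:0↔4 J2 <5,1,2>
R:1↔4 J1 <5,2,2>
PS:3↔4 J2 <5,2,3>
#5 <6,2,3>
C:5↔2 J2 <6,2,4>
R:5↔4 J1 <6,3,4>
P:3↔5 J1 <6,4,4>
R:3↔1 J1 <6,5,4>
3×5 − 2×5 − 1×4 = 1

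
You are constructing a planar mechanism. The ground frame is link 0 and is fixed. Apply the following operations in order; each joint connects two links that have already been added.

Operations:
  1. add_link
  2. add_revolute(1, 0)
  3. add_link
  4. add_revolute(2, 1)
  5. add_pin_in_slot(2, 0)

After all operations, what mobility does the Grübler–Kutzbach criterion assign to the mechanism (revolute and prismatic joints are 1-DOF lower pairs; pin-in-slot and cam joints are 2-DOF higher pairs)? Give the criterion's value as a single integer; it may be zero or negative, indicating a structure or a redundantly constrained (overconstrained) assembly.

M = 1

[1;0;0] (link 0 is ground)
L+ [2;0;0]
R(1,0)∈J1 [2;1;0]
L+ [3;1;0]
R(2,1)∈J1 [3;2;0]
PS(2,0)∈J2 [3;2;1]
mobility = 6 − 4 − 1 = 1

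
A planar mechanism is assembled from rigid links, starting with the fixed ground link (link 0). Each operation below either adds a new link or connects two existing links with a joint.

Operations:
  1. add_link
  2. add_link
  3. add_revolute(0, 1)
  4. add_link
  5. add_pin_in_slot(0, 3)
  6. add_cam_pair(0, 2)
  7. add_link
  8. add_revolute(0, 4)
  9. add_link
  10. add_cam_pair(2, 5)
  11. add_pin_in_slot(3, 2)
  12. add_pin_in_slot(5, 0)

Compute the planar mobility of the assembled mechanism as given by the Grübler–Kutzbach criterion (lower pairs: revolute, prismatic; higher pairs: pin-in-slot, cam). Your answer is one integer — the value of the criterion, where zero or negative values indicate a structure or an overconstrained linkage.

ground; <1,0,0>
#1 <2,0,0>
#2 <3,0,0>
R:0↔1 J1 <3,1,0>
#3 <4,1,0>
PS:0↔3 J2 <4,1,1>
C:0↔2 J2 <4,1,2>
#4 <5,1,2>
R:0↔4 J1 <5,2,2>
#5 <6,2,2>
C:2↔5 J2 <6,2,3>
PS:3↔2 J2 <6,2,4>
PS:5↔0 J2 <6,2,5>
3×5 − 2×2 − 1×5 = 6

M = 6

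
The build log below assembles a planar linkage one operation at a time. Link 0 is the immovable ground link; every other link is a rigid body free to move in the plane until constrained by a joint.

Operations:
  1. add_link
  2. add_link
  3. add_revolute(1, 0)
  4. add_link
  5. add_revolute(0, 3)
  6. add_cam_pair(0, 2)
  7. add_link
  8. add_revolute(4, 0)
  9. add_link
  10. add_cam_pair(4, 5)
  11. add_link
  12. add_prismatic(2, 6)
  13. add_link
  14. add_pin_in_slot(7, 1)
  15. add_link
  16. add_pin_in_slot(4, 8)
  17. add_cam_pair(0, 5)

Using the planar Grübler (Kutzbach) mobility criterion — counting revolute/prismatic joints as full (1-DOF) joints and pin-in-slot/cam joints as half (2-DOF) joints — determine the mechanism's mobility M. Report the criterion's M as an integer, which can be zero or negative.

M = 11

ground; <1,0,0>
#1 <2,0,0>
#2 <3,0,0>
R:1↔0 J1 <3,1,0>
#3 <4,1,0>
R:0↔3 J1 <4,2,0>
C:0↔2 J2 <4,2,1>
#4 <5,2,1>
R:4↔0 J1 <5,3,1>
#5 <6,3,1>
C:4↔5 J2 <6,3,2>
#6 <7,3,2>
P:2↔6 J1 <7,4,2>
#7 <8,4,2>
PS:7↔1 J2 <8,4,3>
#8 <9,4,3>
PS:4↔8 J2 <9,4,4>
C:0↔5 J2 <9,4,5>
3×8 − 2×4 − 1×5 = 11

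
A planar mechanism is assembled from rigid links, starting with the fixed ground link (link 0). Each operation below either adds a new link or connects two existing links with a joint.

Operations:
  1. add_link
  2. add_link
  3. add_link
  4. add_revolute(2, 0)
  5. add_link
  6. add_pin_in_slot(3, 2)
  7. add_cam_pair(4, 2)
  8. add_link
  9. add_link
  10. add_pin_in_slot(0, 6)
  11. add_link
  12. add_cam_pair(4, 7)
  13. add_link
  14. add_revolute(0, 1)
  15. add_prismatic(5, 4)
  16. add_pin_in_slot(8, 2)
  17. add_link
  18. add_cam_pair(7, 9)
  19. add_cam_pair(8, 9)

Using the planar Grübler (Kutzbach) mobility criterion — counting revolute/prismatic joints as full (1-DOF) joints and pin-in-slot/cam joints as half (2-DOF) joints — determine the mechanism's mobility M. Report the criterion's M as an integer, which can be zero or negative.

M = 14

ground; <1,0,0>
#1 <2,0,0>
#2 <3,0,0>
#3 <4,0,0>
R:2↔0 J1 <4,1,0>
#4 <5,1,0>
PS:3↔2 J2 <5,1,1>
C:4↔2 J2 <5,1,2>
#5 <6,1,2>
#6 <7,1,2>
PS:0↔6 J2 <7,1,3>
#7 <8,1,3>
C:4↔7 J2 <8,1,4>
#8 <9,1,4>
R:0↔1 J1 <9,2,4>
P:5↔4 J1 <9,3,4>
PS:8↔2 J2 <9,3,5>
#9 <10,3,5>
C:7↔9 J2 <10,3,6>
C:8↔9 J2 <10,3,7>
3×9 − 2×3 − 1×7 = 14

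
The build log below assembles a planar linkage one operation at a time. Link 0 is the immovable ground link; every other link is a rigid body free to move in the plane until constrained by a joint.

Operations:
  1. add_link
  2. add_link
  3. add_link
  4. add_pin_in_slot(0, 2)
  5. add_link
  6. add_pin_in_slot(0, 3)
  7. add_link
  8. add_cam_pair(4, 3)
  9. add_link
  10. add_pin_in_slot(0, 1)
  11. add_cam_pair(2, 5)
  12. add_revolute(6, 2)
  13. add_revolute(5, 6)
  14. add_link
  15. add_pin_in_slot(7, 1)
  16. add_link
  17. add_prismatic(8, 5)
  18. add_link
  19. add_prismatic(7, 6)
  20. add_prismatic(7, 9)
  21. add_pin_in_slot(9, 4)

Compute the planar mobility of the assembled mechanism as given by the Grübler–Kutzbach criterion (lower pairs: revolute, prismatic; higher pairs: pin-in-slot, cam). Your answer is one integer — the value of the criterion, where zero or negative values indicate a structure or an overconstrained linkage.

M = 10

L=1 J1=0 J2=0
add link → L=2 J1=0 J2=0
add link → L=3 J1=0 J2=0
add link → L=4 J1=0 J2=0
PS@0,2 dof=2 J2 → L=4 J1=0 J2=1
add link → L=5 J1=0 J2=1
PS@0,3 dof=2 J2 → L=5 J1=0 J2=2
add link → L=6 J1=0 J2=2
C@4,3 dof=2 J2 → L=6 J1=0 J2=3
add link → L=7 J1=0 J2=3
PS@0,1 dof=2 J2 → L=7 J1=0 J2=4
C@2,5 dof=2 J2 → L=7 J1=0 J2=5
R@6,2 dof=1 J1 → L=7 J1=1 J2=5
R@5,6 dof=1 J1 → L=7 J1=2 J2=5
add link → L=8 J1=2 J2=5
PS@7,1 dof=2 J2 → L=8 J1=2 J2=6
add link → L=9 J1=2 J2=6
P@8,5 dof=1 J1 → L=9 J1=3 J2=6
add link → L=10 J1=3 J2=6
P@7,6 dof=1 J1 → L=10 J1=4 J2=6
P@7,9 dof=1 J1 → L=10 J1=5 J2=6
PS@9,4 dof=2 J2 → L=10 J1=5 J2=7
M=3(L−1)−2J1−J2=3·9−2·5−7=10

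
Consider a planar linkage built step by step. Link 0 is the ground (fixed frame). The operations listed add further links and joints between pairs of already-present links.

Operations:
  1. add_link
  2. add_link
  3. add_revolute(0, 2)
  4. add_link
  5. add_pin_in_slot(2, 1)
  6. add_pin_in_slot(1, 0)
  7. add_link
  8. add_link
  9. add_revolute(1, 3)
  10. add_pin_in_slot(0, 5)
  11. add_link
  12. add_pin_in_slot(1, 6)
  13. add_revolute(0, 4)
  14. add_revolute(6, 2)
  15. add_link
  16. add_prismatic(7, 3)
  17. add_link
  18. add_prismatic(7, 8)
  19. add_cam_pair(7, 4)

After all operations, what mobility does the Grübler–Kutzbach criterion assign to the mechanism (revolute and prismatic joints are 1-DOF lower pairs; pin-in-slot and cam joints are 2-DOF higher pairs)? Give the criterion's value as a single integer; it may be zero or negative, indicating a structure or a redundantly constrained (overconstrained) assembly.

M = 7

(L,J1,J2)=(1,0,0); link0 fixed
link1: (2,0,0)
link2: (3,0,0)
R 0-2 [J1]: (3,1,0)
link3: (4,1,0)
PS 2-1 [J2]: (4,1,1)
PS 1-0 [J2]: (4,1,2)
link4: (5,1,2)
link5: (6,1,2)
R 1-3 [J1]: (6,2,2)
PS 0-5 [J2]: (6,2,3)
link6: (7,2,3)
PS 1-6 [J2]: (7,2,4)
R 0-4 [J1]: (7,3,4)
R 6-2 [J1]: (7,4,4)
link7: (8,4,4)
P 7-3 [J1]: (8,5,4)
link8: (9,5,4)
P 7-8 [J1]: (9,6,4)
C 7-4 [J2]: (9,6,5)
Grübler: 3·8 − 2·6 − 5 = 7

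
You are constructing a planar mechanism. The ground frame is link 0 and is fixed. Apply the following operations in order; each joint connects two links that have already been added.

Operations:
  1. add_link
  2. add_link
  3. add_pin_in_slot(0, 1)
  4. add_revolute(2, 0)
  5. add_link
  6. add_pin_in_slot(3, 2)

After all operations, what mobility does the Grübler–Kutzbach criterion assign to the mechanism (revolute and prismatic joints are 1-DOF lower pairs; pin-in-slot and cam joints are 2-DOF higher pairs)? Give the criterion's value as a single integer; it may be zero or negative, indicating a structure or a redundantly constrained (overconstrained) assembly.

link 0 = ground. State L|J1|J2 = 1|0|0
+link1  2|0|0
+link2  3|0|0
PS(0,1) f=2→J2  3|0|1
R(2,0) f=1→J1  3|1|1
+link3  4|1|1
PS(3,2) f=2→J2  4|1|2
M = 3(4−1)−2·1−2 = 9−2−2 = 5

M = 5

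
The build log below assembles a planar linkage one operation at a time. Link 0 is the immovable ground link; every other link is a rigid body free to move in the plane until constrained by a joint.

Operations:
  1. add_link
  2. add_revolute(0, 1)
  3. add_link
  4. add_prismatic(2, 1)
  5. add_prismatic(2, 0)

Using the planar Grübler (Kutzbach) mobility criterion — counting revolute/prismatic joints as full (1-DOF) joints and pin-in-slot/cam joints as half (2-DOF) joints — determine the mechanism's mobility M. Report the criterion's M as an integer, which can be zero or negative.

ground; <1,0,0>
#1 <2,0,0>
R:0↔1 J1 <2,1,0>
#2 <3,1,0>
P:2↔1 J1 <3,2,0>
P:2↔0 J1 <3,3,0>
3×2 − 2×3 − 1×0 = 0

M = 0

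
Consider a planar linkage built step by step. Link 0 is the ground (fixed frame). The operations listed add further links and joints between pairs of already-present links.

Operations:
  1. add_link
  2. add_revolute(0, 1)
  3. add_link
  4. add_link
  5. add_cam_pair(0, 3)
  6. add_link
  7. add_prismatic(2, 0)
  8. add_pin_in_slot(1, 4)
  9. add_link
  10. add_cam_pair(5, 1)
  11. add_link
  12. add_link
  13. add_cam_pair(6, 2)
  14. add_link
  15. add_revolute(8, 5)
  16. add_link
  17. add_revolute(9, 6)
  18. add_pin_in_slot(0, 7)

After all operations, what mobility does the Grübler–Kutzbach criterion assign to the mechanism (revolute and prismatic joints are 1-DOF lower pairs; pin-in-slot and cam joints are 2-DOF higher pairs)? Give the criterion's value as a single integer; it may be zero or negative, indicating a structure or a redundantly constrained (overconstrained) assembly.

M = 14

[1;0;0] (link 0 is ground)
L+ [2;0;0]
R(0,1)∈J1 [2;1;0]
L+ [3;1;0]
L+ [4;1;0]
C(0,3)∈J2 [4;1;1]
L+ [5;1;1]
P(2,0)∈J1 [5;2;1]
PS(1,4)∈J2 [5;2;2]
L+ [6;2;2]
C(5,1)∈J2 [6;2;3]
L+ [7;2;3]
L+ [8;2;3]
C(6,2)∈J2 [8;2;4]
L+ [9;2;4]
R(8,5)∈J1 [9;3;4]
L+ [10;3;4]
R(9,6)∈J1 [10;4;4]
PS(0,7)∈J2 [10;4;5]
mobility = 27 − 8 − 5 = 14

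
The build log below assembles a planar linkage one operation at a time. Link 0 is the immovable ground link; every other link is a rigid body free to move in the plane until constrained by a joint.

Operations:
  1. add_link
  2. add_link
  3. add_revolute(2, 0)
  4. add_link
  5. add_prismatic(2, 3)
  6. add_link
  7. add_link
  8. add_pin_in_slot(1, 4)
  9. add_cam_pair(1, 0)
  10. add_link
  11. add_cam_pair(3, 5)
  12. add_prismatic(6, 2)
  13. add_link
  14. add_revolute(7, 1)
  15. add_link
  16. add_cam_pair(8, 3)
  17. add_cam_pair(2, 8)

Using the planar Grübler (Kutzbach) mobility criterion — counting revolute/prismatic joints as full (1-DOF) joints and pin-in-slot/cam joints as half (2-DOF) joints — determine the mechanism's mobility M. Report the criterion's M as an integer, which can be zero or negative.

L=1 J1=0 J2=0
add link → L=2 J1=0 J2=0
add link → L=3 J1=0 J2=0
R@2,0 dof=1 J1 → L=3 J1=1 J2=0
add link → L=4 J1=1 J2=0
P@2,3 dof=1 J1 → L=4 J1=2 J2=0
add link → L=5 J1=2 J2=0
add link → L=6 J1=2 J2=0
PS@1,4 dof=2 J2 → L=6 J1=2 J2=1
C@1,0 dof=2 J2 → L=6 J1=2 J2=2
add link → L=7 J1=2 J2=2
C@3,5 dof=2 J2 → L=7 J1=2 J2=3
P@6,2 dof=1 J1 → L=7 J1=3 J2=3
add link → L=8 J1=3 J2=3
R@7,1 dof=1 J1 → L=8 J1=4 J2=3
add link → L=9 J1=4 J2=3
C@8,3 dof=2 J2 → L=9 J1=4 J2=4
C@2,8 dof=2 J2 → L=9 J1=4 J2=5
M=3(L−1)−2J1−J2=3·8−2·4−5=11

M = 11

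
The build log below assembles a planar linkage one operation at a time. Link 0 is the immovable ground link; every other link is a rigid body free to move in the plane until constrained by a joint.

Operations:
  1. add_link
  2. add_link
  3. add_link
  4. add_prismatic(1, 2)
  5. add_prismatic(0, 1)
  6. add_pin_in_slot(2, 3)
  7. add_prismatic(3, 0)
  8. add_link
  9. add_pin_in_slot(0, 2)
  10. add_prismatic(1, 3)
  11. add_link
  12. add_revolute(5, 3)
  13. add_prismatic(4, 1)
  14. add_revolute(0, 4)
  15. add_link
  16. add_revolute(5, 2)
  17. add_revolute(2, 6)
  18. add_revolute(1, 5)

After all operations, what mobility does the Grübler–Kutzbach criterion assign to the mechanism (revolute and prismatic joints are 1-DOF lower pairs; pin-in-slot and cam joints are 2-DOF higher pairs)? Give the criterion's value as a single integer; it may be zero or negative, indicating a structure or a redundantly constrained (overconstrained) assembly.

L=1 J1=0 J2=0
add link → L=2 J1=0 J2=0
add link → L=3 J1=0 J2=0
add link → L=4 J1=0 J2=0
P@1,2 dof=1 J1 → L=4 J1=1 J2=0
P@0,1 dof=1 J1 → L=4 J1=2 J2=0
PS@2,3 dof=2 J2 → L=4 J1=2 J2=1
P@3,0 dof=1 J1 → L=4 J1=3 J2=1
add link → L=5 J1=3 J2=1
PS@0,2 dof=2 J2 → L=5 J1=3 J2=2
P@1,3 dof=1 J1 → L=5 J1=4 J2=2
add link → L=6 J1=4 J2=2
R@5,3 dof=1 J1 → L=6 J1=5 J2=2
P@4,1 dof=1 J1 → L=6 J1=6 J2=2
R@0,4 dof=1 J1 → L=6 J1=7 J2=2
add link → L=7 J1=7 J2=2
R@5,2 dof=1 J1 → L=7 J1=8 J2=2
R@2,6 dof=1 J1 → L=7 J1=9 J2=2
R@1,5 dof=1 J1 → L=7 J1=10 J2=2
M=3(L−1)−2J1−J2=3·6−2·10−2=-4

M = -4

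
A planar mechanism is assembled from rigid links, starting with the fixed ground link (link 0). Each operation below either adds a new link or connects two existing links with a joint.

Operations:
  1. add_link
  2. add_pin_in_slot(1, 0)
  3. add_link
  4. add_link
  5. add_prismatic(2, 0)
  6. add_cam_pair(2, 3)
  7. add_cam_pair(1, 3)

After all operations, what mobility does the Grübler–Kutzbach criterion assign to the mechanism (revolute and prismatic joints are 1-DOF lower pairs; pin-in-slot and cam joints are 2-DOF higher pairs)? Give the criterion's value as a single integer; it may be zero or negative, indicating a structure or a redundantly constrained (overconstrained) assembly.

M = 4

L=1 J1=0 J2=0
add link → L=2 J1=0 J2=0
PS@1,0 dof=2 J2 → L=2 J1=0 J2=1
add link → L=3 J1=0 J2=1
add link → L=4 J1=0 J2=1
P@2,0 dof=1 J1 → L=4 J1=1 J2=1
C@2,3 dof=2 J2 → L=4 J1=1 J2=2
C@1,3 dof=2 J2 → L=4 J1=1 J2=3
M=3(L−1)−2J1−J2=3·3−2·1−3=4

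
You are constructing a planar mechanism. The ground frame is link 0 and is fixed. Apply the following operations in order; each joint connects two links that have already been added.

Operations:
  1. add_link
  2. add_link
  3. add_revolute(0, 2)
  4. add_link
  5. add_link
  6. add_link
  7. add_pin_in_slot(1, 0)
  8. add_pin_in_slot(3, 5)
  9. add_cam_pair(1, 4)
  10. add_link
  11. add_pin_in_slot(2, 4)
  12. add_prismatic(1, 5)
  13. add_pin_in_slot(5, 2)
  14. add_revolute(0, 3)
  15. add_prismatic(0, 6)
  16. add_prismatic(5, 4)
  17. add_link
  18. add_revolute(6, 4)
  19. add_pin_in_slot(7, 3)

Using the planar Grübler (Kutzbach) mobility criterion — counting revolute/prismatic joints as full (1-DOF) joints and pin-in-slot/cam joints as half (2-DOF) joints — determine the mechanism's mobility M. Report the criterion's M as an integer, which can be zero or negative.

L=1 J1=0 J2=0
add link → L=2 J1=0 J2=0
add link → L=3 J1=0 J2=0
R@0,2 dof=1 J1 → L=3 J1=1 J2=0
add link → L=4 J1=1 J2=0
add link → L=5 J1=1 J2=0
add link → L=6 J1=1 J2=0
PS@1,0 dof=2 J2 → L=6 J1=1 J2=1
PS@3,5 dof=2 J2 → L=6 J1=1 J2=2
C@1,4 dof=2 J2 → L=6 J1=1 J2=3
add link → L=7 J1=1 J2=3
PS@2,4 dof=2 J2 → L=7 J1=1 J2=4
P@1,5 dof=1 J1 → L=7 J1=2 J2=4
PS@5,2 dof=2 J2 → L=7 J1=2 J2=5
R@0,3 dof=1 J1 → L=7 J1=3 J2=5
P@0,6 dof=1 J1 → L=7 J1=4 J2=5
P@5,4 dof=1 J1 → L=7 J1=5 J2=5
add link → L=8 J1=5 J2=5
R@6,4 dof=1 J1 → L=8 J1=6 J2=5
PS@7,3 dof=2 J2 → L=8 J1=6 J2=6
M=3(L−1)−2J1−J2=3·7−2·6−6=3

M = 3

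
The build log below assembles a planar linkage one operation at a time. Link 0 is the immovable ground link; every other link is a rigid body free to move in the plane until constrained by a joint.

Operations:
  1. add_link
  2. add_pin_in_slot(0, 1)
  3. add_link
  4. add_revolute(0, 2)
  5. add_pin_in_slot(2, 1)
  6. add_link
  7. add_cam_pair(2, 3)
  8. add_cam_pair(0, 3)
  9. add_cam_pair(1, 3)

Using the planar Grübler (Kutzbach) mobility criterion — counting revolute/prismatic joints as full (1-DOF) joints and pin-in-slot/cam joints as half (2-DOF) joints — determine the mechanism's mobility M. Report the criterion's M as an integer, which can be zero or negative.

link 0 = ground. State L|J1|J2 = 1|0|0
+link1  2|0|0
PS(0,1) f=2→J2  2|0|1
+link2  3|0|1
R(0,2) f=1→J1  3|1|1
PS(2,1) f=2→J2  3|1|2
+link3  4|1|2
C(2,3) f=2→J2  4|1|3
C(0,3) f=2→J2  4|1|4
C(1,3) f=2→J2  4|1|5
M = 3(4−1)−2·1−5 = 9−2−5 = 2

M = 2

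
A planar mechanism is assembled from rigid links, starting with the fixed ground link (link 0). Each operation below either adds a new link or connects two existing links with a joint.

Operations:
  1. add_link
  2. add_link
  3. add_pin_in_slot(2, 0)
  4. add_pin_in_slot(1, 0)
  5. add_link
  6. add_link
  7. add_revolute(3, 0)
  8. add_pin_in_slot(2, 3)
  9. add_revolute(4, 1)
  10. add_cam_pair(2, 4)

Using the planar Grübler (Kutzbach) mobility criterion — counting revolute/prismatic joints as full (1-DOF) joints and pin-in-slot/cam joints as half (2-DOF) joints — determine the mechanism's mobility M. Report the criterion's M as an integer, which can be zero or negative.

(L,J1,J2)=(1,0,0); link0 fixed
link1: (2,0,0)
link2: (3,0,0)
PS 2-0 [J2]: (3,0,1)
PS 1-0 [J2]: (3,0,2)
link3: (4,0,2)
link4: (5,0,2)
R 3-0 [J1]: (5,1,2)
PS 2-3 [J2]: (5,1,3)
R 4-1 [J1]: (5,2,3)
C 2-4 [J2]: (5,2,4)
Grübler: 3·4 − 2·2 − 4 = 4

M = 4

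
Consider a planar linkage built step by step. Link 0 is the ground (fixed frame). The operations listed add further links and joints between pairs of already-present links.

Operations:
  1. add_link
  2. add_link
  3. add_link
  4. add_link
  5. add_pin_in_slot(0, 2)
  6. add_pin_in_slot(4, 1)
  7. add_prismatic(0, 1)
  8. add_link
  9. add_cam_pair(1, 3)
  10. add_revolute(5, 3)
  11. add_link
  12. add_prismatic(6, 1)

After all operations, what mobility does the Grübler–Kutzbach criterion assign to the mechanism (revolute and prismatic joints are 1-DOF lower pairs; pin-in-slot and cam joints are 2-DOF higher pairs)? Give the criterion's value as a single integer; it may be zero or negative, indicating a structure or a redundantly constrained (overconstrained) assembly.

L=1 J1=0 J2=0
add link → L=2 J1=0 J2=0
add link → L=3 J1=0 J2=0
add link → L=4 J1=0 J2=0
add link → L=5 J1=0 J2=0
PS@0,2 dof=2 J2 → L=5 J1=0 J2=1
PS@4,1 dof=2 J2 → L=5 J1=0 J2=2
P@0,1 dof=1 J1 → L=5 J1=1 J2=2
add link → L=6 J1=1 J2=2
C@1,3 dof=2 J2 → L=6 J1=1 J2=3
R@5,3 dof=1 J1 → L=6 J1=2 J2=3
add link → L=7 J1=2 J2=3
P@6,1 dof=1 J1 → L=7 J1=3 J2=3
M=3(L−1)−2J1−J2=3·6−2·3−3=9

M = 9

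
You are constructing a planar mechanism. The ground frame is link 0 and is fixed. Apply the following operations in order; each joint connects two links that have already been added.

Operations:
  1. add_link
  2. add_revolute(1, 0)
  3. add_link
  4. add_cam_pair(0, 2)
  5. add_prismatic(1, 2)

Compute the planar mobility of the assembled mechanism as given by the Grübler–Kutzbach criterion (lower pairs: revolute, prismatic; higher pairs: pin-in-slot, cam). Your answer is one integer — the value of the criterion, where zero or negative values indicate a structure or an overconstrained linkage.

L=1 J1=0 J2=0
add link → L=2 J1=0 J2=0
R@1,0 dof=1 J1 → L=2 J1=1 J2=0
add link → L=3 J1=1 J2=0
C@0,2 dof=2 J2 → L=3 J1=1 J2=1
P@1,2 dof=1 J1 → L=3 J1=2 J2=1
M=3(L−1)−2J1−J2=3·2−2·2−1=1

M = 1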